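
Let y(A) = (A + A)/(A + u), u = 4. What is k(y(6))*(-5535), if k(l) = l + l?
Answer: -13284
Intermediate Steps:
y(A) = 2*A/(4 + A) (y(A) = (A + A)/(A + 4) = (2*A)/(4 + A) = 2*A/(4 + A))
k(l) = 2*l
k(y(6))*(-5535) = (2*(2*6/(4 + 6)))*(-5535) = (2*(2*6/10))*(-5535) = (2*(2*6*(1/10)))*(-5535) = (2*(6/5))*(-5535) = (12/5)*(-5535) = -13284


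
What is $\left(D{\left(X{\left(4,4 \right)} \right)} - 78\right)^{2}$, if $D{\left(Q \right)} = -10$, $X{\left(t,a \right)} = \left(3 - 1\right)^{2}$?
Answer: $7744$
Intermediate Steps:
$X{\left(t,a \right)} = 4$ ($X{\left(t,a \right)} = 2^{2} = 4$)
$\left(D{\left(X{\left(4,4 \right)} \right)} - 78\right)^{2} = \left(-10 - 78\right)^{2} = \left(-88\right)^{2} = 7744$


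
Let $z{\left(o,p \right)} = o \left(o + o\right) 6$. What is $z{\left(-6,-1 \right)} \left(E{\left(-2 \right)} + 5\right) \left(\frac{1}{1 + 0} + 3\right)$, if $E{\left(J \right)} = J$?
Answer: $5184$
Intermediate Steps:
$z{\left(o,p \right)} = 12 o^{2}$ ($z{\left(o,p \right)} = o 2 o 6 = 2 o^{2} \cdot 6 = 12 o^{2}$)
$z{\left(-6,-1 \right)} \left(E{\left(-2 \right)} + 5\right) \left(\frac{1}{1 + 0} + 3\right) = 12 \left(-6\right)^{2} \left(-2 + 5\right) \left(\frac{1}{1 + 0} + 3\right) = 12 \cdot 36 \cdot 3 \left(1^{-1} + 3\right) = 432 \cdot 3 \left(1 + 3\right) = 432 \cdot 3 \cdot 4 = 432 \cdot 12 = 5184$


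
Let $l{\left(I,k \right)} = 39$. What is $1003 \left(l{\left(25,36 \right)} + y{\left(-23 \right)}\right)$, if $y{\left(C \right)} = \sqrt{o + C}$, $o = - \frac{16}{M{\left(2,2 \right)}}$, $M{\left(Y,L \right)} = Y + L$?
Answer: $39117 + 3009 i \sqrt{3} \approx 39117.0 + 5211.7 i$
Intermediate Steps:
$M{\left(Y,L \right)} = L + Y$
$o = -4$ ($o = - \frac{16}{2 + 2} = - \frac{16}{4} = \left(-16\right) \frac{1}{4} = -4$)
$y{\left(C \right)} = \sqrt{-4 + C}$
$1003 \left(l{\left(25,36 \right)} + y{\left(-23 \right)}\right) = 1003 \left(39 + \sqrt{-4 - 23}\right) = 1003 \left(39 + \sqrt{-27}\right) = 1003 \left(39 + 3 i \sqrt{3}\right) = 39117 + 3009 i \sqrt{3}$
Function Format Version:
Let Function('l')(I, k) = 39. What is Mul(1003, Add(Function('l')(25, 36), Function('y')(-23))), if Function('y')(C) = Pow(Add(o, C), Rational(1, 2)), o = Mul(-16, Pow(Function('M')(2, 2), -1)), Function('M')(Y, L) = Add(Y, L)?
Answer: Add(39117, Mul(3009, I, Pow(3, Rational(1, 2)))) ≈ Add(39117., Mul(5211.7, I))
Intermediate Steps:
Function('M')(Y, L) = Add(L, Y)
o = -4 (o = Mul(-16, Pow(Add(2, 2), -1)) = Mul(-16, Pow(4, -1)) = Mul(-16, Rational(1, 4)) = -4)
Function('y')(C) = Pow(Add(-4, C), Rational(1, 2))
Mul(1003, Add(Function('l')(25, 36), Function('y')(-23))) = Mul(1003, Add(39, Pow(Add(-4, -23), Rational(1, 2)))) = Mul(1003, Add(39, Pow(-27, Rational(1, 2)))) = Mul(1003, Add(39, Mul(3, I, Pow(3, Rational(1, 2))))) = Add(39117, Mul(3009, I, Pow(3, Rational(1, 2))))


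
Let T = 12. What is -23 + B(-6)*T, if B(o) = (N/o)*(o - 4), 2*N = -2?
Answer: -43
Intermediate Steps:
N = -1 (N = (½)*(-2) = -1)
B(o) = -(-4 + o)/o (B(o) = (-1/o)*(o - 4) = (-1/o)*(-4 + o) = -(-4 + o)/o)
-23 + B(-6)*T = -23 + ((4 - 1*(-6))/(-6))*12 = -23 - (4 + 6)/6*12 = -23 - ⅙*10*12 = -23 - 5/3*12 = -23 - 20 = -43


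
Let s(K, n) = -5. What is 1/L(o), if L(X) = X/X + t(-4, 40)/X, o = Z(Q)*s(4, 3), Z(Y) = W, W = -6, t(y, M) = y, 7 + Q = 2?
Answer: 15/13 ≈ 1.1538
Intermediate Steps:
Q = -5 (Q = -7 + 2 = -5)
Z(Y) = -6
o = 30 (o = -6*(-5) = 30)
L(X) = 1 - 4/X (L(X) = X/X - 4/X = 1 - 4/X)
1/L(o) = 1/((-4 + 30)/30) = 1/((1/30)*26) = 1/(13/15) = 15/13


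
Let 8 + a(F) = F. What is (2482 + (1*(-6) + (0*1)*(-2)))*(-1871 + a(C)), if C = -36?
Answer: -4741540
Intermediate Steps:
a(F) = -8 + F
(2482 + (1*(-6) + (0*1)*(-2)))*(-1871 + a(C)) = (2482 + (1*(-6) + (0*1)*(-2)))*(-1871 + (-8 - 36)) = (2482 + (-6 + 0*(-2)))*(-1871 - 44) = (2482 + (-6 + 0))*(-1915) = (2482 - 6)*(-1915) = 2476*(-1915) = -4741540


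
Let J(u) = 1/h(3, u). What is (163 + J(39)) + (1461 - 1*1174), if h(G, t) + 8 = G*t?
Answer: 49051/109 ≈ 450.01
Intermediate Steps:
h(G, t) = -8 + G*t
J(u) = 1/(-8 + 3*u)
(163 + J(39)) + (1461 - 1*1174) = (163 + 1/(-8 + 3*39)) + (1461 - 1*1174) = (163 + 1/(-8 + 117)) + (1461 - 1174) = (163 + 1/109) + 287 = 17768/109 + 287 = 49051/109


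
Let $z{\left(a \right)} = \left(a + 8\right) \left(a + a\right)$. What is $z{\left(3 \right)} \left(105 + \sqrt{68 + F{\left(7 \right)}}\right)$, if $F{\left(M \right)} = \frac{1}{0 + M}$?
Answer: $6930 + \frac{198 \sqrt{371}}{7} \approx 7474.8$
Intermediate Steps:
$F{\left(M \right)} = \frac{1}{M}$
$z{\left(a \right)} = 2 a \left(8 + a\right)$ ($z{\left(a \right)} = \left(8 + a\right) 2 a = 2 a \left(8 + a\right)$)
$z{\left(3 \right)} \left(105 + \sqrt{68 + F{\left(7 \right)}}\right) = 2 \cdot 3 \left(8 + 3\right) \left(105 + \sqrt{68 + \frac{1}{7}}\right) = 2 \cdot 3 \cdot 11 \left(105 + \sqrt{68 + \frac{1}{7}}\right) = 66 \left(105 + \sqrt{\frac{477}{7}}\right) = 66 \left(105 + \frac{3 \sqrt{371}}{7}\right) = 6930 + \frac{198 \sqrt{371}}{7}$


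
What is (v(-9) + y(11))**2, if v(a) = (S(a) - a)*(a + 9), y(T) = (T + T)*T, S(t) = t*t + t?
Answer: 58564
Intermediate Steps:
S(t) = t + t**2 (S(t) = t**2 + t = t + t**2)
y(T) = 2*T**2 (y(T) = (2*T)*T = 2*T**2)
v(a) = (9 + a)*(-a + a*(1 + a)) (v(a) = (a*(1 + a) - a)*(a + 9) = (-a + a*(1 + a))*(9 + a) = (9 + a)*(-a + a*(1 + a)))
(v(-9) + y(11))**2 = ((-9)**2*(9 - 9) + 2*11**2)**2 = (81*0 + 2*121)**2 = (0 + 242)**2 = 242**2 = 58564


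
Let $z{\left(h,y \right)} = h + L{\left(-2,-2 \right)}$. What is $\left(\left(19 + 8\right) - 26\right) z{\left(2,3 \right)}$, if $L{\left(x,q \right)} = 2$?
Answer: $4$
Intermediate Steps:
$z{\left(h,y \right)} = 2 + h$ ($z{\left(h,y \right)} = h + 2 = 2 + h$)
$\left(\left(19 + 8\right) - 26\right) z{\left(2,3 \right)} = \left(\left(19 + 8\right) - 26\right) \left(2 + 2\right) = \left(27 - 26\right) 4 = 1 \cdot 4 = 4$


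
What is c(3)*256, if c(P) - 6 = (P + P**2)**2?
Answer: 38400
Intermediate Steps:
c(P) = 6 + (P + P**2)**2
c(3)*256 = (6 + 3**2*(1 + 3)**2)*256 = (6 + 9*4**2)*256 = (6 + 9*16)*256 = (6 + 144)*256 = 150*256 = 38400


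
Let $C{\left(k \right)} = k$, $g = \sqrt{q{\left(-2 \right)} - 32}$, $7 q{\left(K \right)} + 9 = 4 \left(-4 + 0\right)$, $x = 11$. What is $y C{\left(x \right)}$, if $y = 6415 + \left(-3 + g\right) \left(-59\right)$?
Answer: $72512 - \frac{649 i \sqrt{1743}}{7} \approx 72512.0 - 3870.8 i$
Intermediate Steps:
$q{\left(K \right)} = - \frac{25}{7}$ ($q{\left(K \right)} = - \frac{9}{7} + \frac{4 \left(-4 + 0\right)}{7} = - \frac{9}{7} + \frac{4 \left(-4\right)}{7} = - \frac{9}{7} + \frac{1}{7} \left(-16\right) = - \frac{9}{7} - \frac{16}{7} = - \frac{25}{7}$)
$g = \frac{i \sqrt{1743}}{7}$ ($g = \sqrt{- \frac{25}{7} - 32} = \sqrt{- \frac{249}{7}} = \frac{i \sqrt{1743}}{7} \approx 5.9642 i$)
$y = 6592 - \frac{59 i \sqrt{1743}}{7}$ ($y = 6415 + \left(-3 + \frac{i \sqrt{1743}}{7}\right) \left(-59\right) = 6415 + \left(177 - \frac{59 i \sqrt{1743}}{7}\right) = 6592 - \frac{59 i \sqrt{1743}}{7} \approx 6592.0 - 351.89 i$)
$y C{\left(x \right)} = \left(6592 - \frac{59 i \sqrt{1743}}{7}\right) 11 = 72512 - \frac{649 i \sqrt{1743}}{7}$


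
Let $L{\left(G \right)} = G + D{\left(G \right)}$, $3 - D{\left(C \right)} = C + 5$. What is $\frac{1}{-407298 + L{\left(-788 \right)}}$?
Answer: $- \frac{1}{407300} \approx -2.4552 \cdot 10^{-6}$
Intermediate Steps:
$D{\left(C \right)} = -2 - C$ ($D{\left(C \right)} = 3 - \left(C + 5\right) = 3 - \left(5 + C\right) = -2 - C$)
$L{\left(G \right)} = -2$ ($L{\left(G \right)} = G - \left(2 + G\right) = -2$)
$\frac{1}{-407298 + L{\left(-788 \right)}} = \frac{1}{-407298 - 2} = \frac{1}{-407300} = - \frac{1}{407300}$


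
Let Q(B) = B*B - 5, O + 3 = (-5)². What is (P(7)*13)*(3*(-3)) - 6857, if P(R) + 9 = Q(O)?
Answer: -61847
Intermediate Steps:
O = 22 (O = -3 + (-5)² = -3 + 25 = 22)
Q(B) = -5 + B² (Q(B) = B² - 5 = -5 + B²)
P(R) = 470 (P(R) = -9 + (-5 + 22²) = -9 + (-5 + 484) = -9 + 479 = 470)
(P(7)*13)*(3*(-3)) - 6857 = (470*13)*(3*(-3)) - 6857 = 6110*(-9) - 6857 = -54990 - 6857 = -61847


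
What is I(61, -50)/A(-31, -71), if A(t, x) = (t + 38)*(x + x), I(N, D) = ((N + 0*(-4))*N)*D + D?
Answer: 93050/497 ≈ 187.22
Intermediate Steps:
I(N, D) = D + D*N² (I(N, D) = ((N + 0)*N)*D + D = (N*N)*D + D = N²*D + D = D*N² + D = D + D*N²)
A(t, x) = 2*x*(38 + t) (A(t, x) = (38 + t)*(2*x) = 2*x*(38 + t))
I(61, -50)/A(-31, -71) = (-50*(1 + 61²))/((2*(-71)*(38 - 31))) = (-50*(1 + 3721))/((2*(-71)*7)) = -50*3722/(-994) = -186100*(-1/994) = 93050/497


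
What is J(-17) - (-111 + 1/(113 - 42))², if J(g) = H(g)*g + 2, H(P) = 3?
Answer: -62341409/5041 ≈ -12367.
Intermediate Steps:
J(g) = 2 + 3*g (J(g) = 3*g + 2 = 2 + 3*g)
J(-17) - (-111 + 1/(113 - 42))² = (2 + 3*(-17)) - (-111 + 1/(113 - 42))² = (2 - 51) - (-111 + 1/71)² = -49 - (-111 + 1/71)² = -49 - (-7880/71)² = -49 - 1*62094400/5041 = -49 - 62094400/5041 = -62341409/5041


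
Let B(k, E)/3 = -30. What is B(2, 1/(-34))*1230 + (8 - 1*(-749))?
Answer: -109943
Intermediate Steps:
B(k, E) = -90 (B(k, E) = 3*(-30) = -90)
B(2, 1/(-34))*1230 + (8 - 1*(-749)) = -90*1230 + (8 - 1*(-749)) = -110700 + (8 + 749) = -110700 + 757 = -109943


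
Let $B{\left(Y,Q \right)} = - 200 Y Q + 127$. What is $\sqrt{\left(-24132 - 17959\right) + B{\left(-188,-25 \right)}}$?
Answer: $2 i \sqrt{245491} \approx 990.94 i$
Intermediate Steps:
$B{\left(Y,Q \right)} = 127 - 200 Q Y$ ($B{\left(Y,Q \right)} = - 200 Q Y + 127 = 127 - 200 Q Y$)
$\sqrt{\left(-24132 - 17959\right) + B{\left(-188,-25 \right)}} = \sqrt{\left(-24132 - 17959\right) + \left(127 - \left(-5000\right) \left(-188\right)\right)} = \sqrt{\left(-24132 - 17959\right) + \left(127 - 940000\right)} = \sqrt{-42091 - 939873} = \sqrt{-981964} = 2 i \sqrt{245491}$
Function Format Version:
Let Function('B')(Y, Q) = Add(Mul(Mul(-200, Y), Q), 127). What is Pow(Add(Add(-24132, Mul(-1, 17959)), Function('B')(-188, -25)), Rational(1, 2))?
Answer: Mul(2, I, Pow(245491, Rational(1, 2))) ≈ Mul(990.94, I)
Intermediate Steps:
Function('B')(Y, Q) = Add(127, Mul(-200, Q, Y)) (Function('B')(Y, Q) = Add(Mul(-200, Q, Y), 127) = Add(127, Mul(-200, Q, Y)))
Pow(Add(Add(-24132, Mul(-1, 17959)), Function('B')(-188, -25)), Rational(1, 2)) = Pow(Add(Add(-24132, Mul(-1, 17959)), Add(127, Mul(-200, -25, -188))), Rational(1, 2)) = Pow(Add(Add(-24132, -17959), Add(127, -940000)), Rational(1, 2)) = Pow(Add(-42091, -939873), Rational(1, 2)) = Pow(-981964, Rational(1, 2)) = Mul(2, I, Pow(245491, Rational(1, 2)))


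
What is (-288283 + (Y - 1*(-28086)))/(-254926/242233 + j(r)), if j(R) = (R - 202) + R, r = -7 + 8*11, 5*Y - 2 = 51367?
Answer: 151349116264/24860615 ≈ 6087.9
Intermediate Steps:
Y = 51369/5 (Y = ⅖ + (⅕)*51367 = ⅖ + 51367/5 = 51369/5 ≈ 10274.)
r = 81 (r = -7 + 88 = 81)
j(R) = -202 + 2*R (j(R) = (-202 + R) + R = -202 + 2*R)
(-288283 + (Y - 1*(-28086)))/(-254926/242233 + j(r)) = (-288283 + (51369/5 - 1*(-28086)))/(-254926/242233 + (-202 + 2*81)) = (-288283 + (51369/5 + 28086))/(-254926*1/242233 + (-202 + 162)) = (-288283 + 191799/5)/(-254926/242233 - 40) = -1249616/(5*(-9944246/242233)) = -1249616/5*(-242233/9944246) = 151349116264/24860615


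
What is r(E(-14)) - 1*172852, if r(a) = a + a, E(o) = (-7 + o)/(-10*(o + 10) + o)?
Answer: -2247097/13 ≈ -1.7285e+5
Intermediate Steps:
E(o) = (-7 + o)/(-100 - 9*o) (E(o) = (-7 + o)/(-10*(10 + o) + o) = (-7 + o)/((-100 - 10*o) + o) = (-7 + o)/(-100 - 9*o))
r(a) = 2*a
r(E(-14)) - 1*172852 = 2*((7 - 1*(-14))/(100 + 9*(-14))) - 1*172852 = 2*((7 + 14)/(100 - 126)) - 172852 = 2*(21/(-26)) - 172852 = 2*(-1/26*21) - 172852 = 2*(-21/26) - 172852 = -21/13 - 172852 = -2247097/13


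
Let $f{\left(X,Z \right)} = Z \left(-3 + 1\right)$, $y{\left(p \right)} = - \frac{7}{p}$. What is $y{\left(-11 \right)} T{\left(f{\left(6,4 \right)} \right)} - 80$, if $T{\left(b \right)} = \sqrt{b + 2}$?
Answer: $-80 + \frac{7 i \sqrt{6}}{11} \approx -80.0 + 1.5588 i$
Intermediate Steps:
$f{\left(X,Z \right)} = - 2 Z$ ($f{\left(X,Z \right)} = Z \left(-2\right) = - 2 Z$)
$T{\left(b \right)} = \sqrt{2 + b}$
$y{\left(-11 \right)} T{\left(f{\left(6,4 \right)} \right)} - 80 = - \frac{7}{-11} \sqrt{2 - 8} - 80 = \left(-7\right) \left(- \frac{1}{11}\right) \sqrt{2 - 8} - 80 = \frac{7 \sqrt{-6}}{11} - 80 = \frac{7 i \sqrt{6}}{11} - 80 = -80 + \frac{7 i \sqrt{6}}{11}$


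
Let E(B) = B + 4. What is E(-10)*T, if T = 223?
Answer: -1338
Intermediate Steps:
E(B) = 4 + B
E(-10)*T = (4 - 10)*223 = -6*223 = -1338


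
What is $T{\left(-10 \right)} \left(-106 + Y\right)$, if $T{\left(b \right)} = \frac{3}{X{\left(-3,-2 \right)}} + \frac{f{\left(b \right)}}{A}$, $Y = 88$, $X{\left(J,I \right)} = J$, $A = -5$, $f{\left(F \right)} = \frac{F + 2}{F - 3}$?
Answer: $\frac{1314}{65} \approx 20.215$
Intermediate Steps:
$f{\left(F \right)} = \frac{2 + F}{-3 + F}$
$T{\left(b \right)} = -1 - \frac{2 + b}{5 \left(-3 + b\right)}$ ($T{\left(b \right)} = \frac{3}{-3} + \frac{\frac{1}{-3 + b} \left(2 + b\right)}{-5} = 3 \left(- \frac{1}{3}\right) + \frac{2 + b}{-3 + b} \left(- \frac{1}{5}\right) = -1 - \frac{2 + b}{5 \left(-3 + b\right)}$)
$T{\left(-10 \right)} \left(-106 + Y\right) = \frac{13 - -60}{5 \left(-3 - 10\right)} \left(-106 + 88\right) = \frac{13 + 60}{5 \left(-13\right)} \left(-18\right) = \frac{1}{5} \left(- \frac{1}{13}\right) 73 \left(-18\right) = \left(- \frac{73}{65}\right) \left(-18\right) = \frac{1314}{65}$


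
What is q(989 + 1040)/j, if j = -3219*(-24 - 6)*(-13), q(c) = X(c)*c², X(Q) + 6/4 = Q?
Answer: -3338758051/502164 ≈ -6648.7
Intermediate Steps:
X(Q) = -3/2 + Q
q(c) = c²*(-3/2 + c) (q(c) = (-3/2 + c)*c² = c²*(-3/2 + c))
j = -1255410 (j = -(-96570)*(-13) = -3219*390 = -1255410)
q(989 + 1040)/j = ((989 + 1040)²*(-3/2 + (989 + 1040)))/(-1255410) = (2029²*(-3/2 + 2029))*(-1/1255410) = (4116841*(4055/2))*(-1/1255410) = (16693790255/2)*(-1/1255410) = -3338758051/502164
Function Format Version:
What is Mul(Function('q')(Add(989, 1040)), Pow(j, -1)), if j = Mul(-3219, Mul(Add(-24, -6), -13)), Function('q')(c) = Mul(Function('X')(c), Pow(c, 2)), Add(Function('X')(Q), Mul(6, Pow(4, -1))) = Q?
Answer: Rational(-3338758051, 502164) ≈ -6648.7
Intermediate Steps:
Function('X')(Q) = Add(Rational(-3, 2), Q)
Function('q')(c) = Mul(Pow(c, 2), Add(Rational(-3, 2), c)) (Function('q')(c) = Mul(Add(Rational(-3, 2), c), Pow(c, 2)) = Mul(Pow(c, 2), Add(Rational(-3, 2), c)))
j = -1255410 (j = Mul(-3219, Mul(-30, -13)) = Mul(-3219, 390) = -1255410)
Mul(Function('q')(Add(989, 1040)), Pow(j, -1)) = Mul(Mul(Pow(Add(989, 1040), 2), Add(Rational(-3, 2), Add(989, 1040))), Pow(-1255410, -1)) = Mul(Mul(Pow(2029, 2), Add(Rational(-3, 2), 2029)), Rational(-1, 1255410)) = Mul(Mul(4116841, Rational(4055, 2)), Rational(-1, 1255410)) = Mul(Rational(16693790255, 2), Rational(-1, 1255410)) = Rational(-3338758051, 502164)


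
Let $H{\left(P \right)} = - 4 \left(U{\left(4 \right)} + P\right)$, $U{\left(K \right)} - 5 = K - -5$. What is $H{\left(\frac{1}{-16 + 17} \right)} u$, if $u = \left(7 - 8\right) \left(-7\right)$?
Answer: $-420$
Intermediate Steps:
$U{\left(K \right)} = 10 + K$ ($U{\left(K \right)} = 5 + \left(K - -5\right) = 5 + \left(K + 5\right) = 5 + \left(5 + K\right) = 10 + K$)
$u = 7$ ($u = \left(-1\right) \left(-7\right) = 7$)
$H{\left(P \right)} = -56 - 4 P$ ($H{\left(P \right)} = - 4 \left(\left(10 + 4\right) + P\right) = - 4 \left(14 + P\right) = -56 - 4 P$)
$H{\left(\frac{1}{-16 + 17} \right)} u = \left(-56 - \frac{4}{-16 + 17}\right) 7 = \left(-56 - \frac{4}{1}\right) 7 = \left(-56 - 4\right) 7 = \left(-60\right) 7 = -420$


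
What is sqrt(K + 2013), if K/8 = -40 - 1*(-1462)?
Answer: sqrt(13389) ≈ 115.71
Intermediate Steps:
K = 11376 (K = 8*(-40 - 1*(-1462)) = 8*(-40 + 1462) = 8*1422 = 11376)
sqrt(K + 2013) = sqrt(11376 + 2013) = sqrt(13389)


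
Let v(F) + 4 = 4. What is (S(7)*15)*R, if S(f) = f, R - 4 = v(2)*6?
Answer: 420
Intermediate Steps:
v(F) = 0 (v(F) = -4 + 4 = 0)
R = 4 (R = 4 + 0*6 = 4 + 0 = 4)
(S(7)*15)*R = (7*15)*4 = 105*4 = 420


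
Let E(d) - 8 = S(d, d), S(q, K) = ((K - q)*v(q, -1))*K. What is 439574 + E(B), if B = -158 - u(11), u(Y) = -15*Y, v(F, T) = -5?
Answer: 439582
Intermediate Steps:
S(q, K) = K*(-5*K + 5*q) (S(q, K) = ((K - q)*(-5))*K = (-5*K + 5*q)*K = K*(-5*K + 5*q))
B = 7 (B = -158 - (-15)*11 = -158 - 1*(-165) = -158 + 165 = 7)
E(d) = 8 (E(d) = 8 + 5*d*(d - d) = 8 + 5*d*0 = 8 + 0 = 8)
439574 + E(B) = 439574 + 8 = 439582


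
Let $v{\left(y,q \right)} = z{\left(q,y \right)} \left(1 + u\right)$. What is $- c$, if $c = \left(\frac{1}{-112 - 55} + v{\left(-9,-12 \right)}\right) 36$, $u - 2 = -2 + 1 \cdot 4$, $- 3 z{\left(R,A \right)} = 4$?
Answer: $\frac{40116}{167} \approx 240.22$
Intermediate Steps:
$z{\left(R,A \right)} = - \frac{4}{3}$ ($z{\left(R,A \right)} = \left(- \frac{1}{3}\right) 4 = - \frac{4}{3}$)
$u = 4$ ($u = 2 + \left(-2 + 1 \cdot 4\right) = 2 + \left(-2 + 4\right) = 2 + 2 = 4$)
$v{\left(y,q \right)} = - \frac{20}{3}$ ($v{\left(y,q \right)} = - \frac{4 \left(1 + 4\right)}{3} = \left(- \frac{4}{3}\right) 5 = - \frac{20}{3}$)
$c = - \frac{40116}{167}$ ($c = \left(\frac{1}{-112 - 55} - \frac{20}{3}\right) 36 = \left(\frac{1}{-167} - \frac{20}{3}\right) 36 = \left(- \frac{1}{167} - \frac{20}{3}\right) 36 = \left(- \frac{3343}{501}\right) 36 = - \frac{40116}{167} \approx -240.22$)
$- c = \left(-1\right) \left(- \frac{40116}{167}\right) = \frac{40116}{167}$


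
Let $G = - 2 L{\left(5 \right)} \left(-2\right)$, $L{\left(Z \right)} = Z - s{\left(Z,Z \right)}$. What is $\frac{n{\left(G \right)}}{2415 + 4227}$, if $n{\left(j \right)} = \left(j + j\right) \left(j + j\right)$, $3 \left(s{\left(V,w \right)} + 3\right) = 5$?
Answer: $\frac{11552}{29889} \approx 0.3865$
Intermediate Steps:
$s{\left(V,w \right)} = - \frac{4}{3}$ ($s{\left(V,w \right)} = -3 + \frac{1}{3} \cdot 5 = -3 + \frac{5}{3} = - \frac{4}{3}$)
$L{\left(Z \right)} = \frac{4}{3} + Z$ ($L{\left(Z \right)} = Z - - \frac{4}{3} = Z + \frac{4}{3} = \frac{4}{3} + Z$)
$G = \frac{76}{3}$ ($G = - 2 \left(\frac{4}{3} + 5\right) \left(-2\right) = \left(-2\right) \frac{19}{3} \left(-2\right) = \left(- \frac{38}{3}\right) \left(-2\right) = \frac{76}{3} \approx 25.333$)
$n{\left(j \right)} = 4 j^{2}$ ($n{\left(j \right)} = 2 j 2 j = 4 j^{2}$)
$\frac{n{\left(G \right)}}{2415 + 4227} = \frac{4 \left(\frac{76}{3}\right)^{2}}{2415 + 4227} = \frac{4 \cdot \frac{5776}{9}}{6642} = \frac{23104}{9} \cdot \frac{1}{6642} = \frac{11552}{29889}$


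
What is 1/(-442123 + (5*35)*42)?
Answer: -1/434773 ≈ -2.3001e-6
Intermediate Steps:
1/(-442123 + (5*35)*42) = 1/(-442123 + 175*42) = 1/(-442123 + 7350) = 1/(-434773) = -1/434773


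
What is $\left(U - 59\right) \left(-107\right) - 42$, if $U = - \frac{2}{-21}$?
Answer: $\frac{131477}{21} \approx 6260.8$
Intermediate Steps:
$U = \frac{2}{21}$ ($U = \left(-2\right) \left(- \frac{1}{21}\right) = \frac{2}{21} \approx 0.095238$)
$\left(U - 59\right) \left(-107\right) - 42 = \left(\frac{2}{21} - 59\right) \left(-107\right) - 42 = \left(- \frac{1237}{21}\right) \left(-107\right) - 42 = \frac{132359}{21} - 42 = \frac{131477}{21}$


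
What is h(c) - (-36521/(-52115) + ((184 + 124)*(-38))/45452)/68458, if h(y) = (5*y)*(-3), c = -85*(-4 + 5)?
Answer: 4698913531176647/3685422396110 ≈ 1275.0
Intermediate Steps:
c = -85 (c = -85*1 = -85)
h(y) = -15*y
h(c) - (-36521/(-52115) + ((184 + 124)*(-38))/45452)/68458 = -15*(-85) - (-36521/(-52115) + ((184 + 124)*(-38))/45452)/68458 = 1275 - (-36521*(-1/52115) + (308*(-38))*(1/45452))/68458 = 1275 - (36521/52115 - 11704*1/45452)/68458 = 1275 - (36521/52115 - 266/1033)/68458 = 1275 - 23863603/(53834795*68458) = 1275 - 1*23863603/3685422396110 = 1275 - 23863603/3685422396110 = 4698913531176647/3685422396110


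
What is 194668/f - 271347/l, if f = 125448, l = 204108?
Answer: 237223237/1066872516 ≈ 0.22235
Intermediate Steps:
194668/f - 271347/l = 194668/125448 - 271347/204108 = 194668*(1/125448) - 271347*1/204108 = 48667/31362 - 90449/68036 = 237223237/1066872516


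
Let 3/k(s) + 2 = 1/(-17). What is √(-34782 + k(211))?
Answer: 3*I*√4734415/35 ≈ 186.5*I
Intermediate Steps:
k(s) = -51/35 (k(s) = 3/(-2 + 1/(-17)) = 3/(-2 - 1/17) = 3/(-35/17) = 3*(-17/35) = -51/35)
√(-34782 + k(211)) = √(-34782 - 51/35) = √(-1217421/35) = 3*I*√4734415/35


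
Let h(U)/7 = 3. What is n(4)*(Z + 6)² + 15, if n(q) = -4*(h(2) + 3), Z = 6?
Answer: -13809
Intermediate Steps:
h(U) = 21 (h(U) = 7*3 = 21)
n(q) = -96 (n(q) = -4*(21 + 3) = -4*24 = -96)
n(4)*(Z + 6)² + 15 = -96*(6 + 6)² + 15 = -96*12² + 15 = -96*144 + 15 = -13824 + 15 = -13809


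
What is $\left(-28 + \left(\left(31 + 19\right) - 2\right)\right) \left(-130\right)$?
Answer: $-2600$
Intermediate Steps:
$\left(-28 + \left(\left(31 + 19\right) - 2\right)\right) \left(-130\right) = \left(-28 + \left(50 - 2\right)\right) \left(-130\right) = \left(-28 + 48\right) \left(-130\right) = 20 \left(-130\right) = -2600$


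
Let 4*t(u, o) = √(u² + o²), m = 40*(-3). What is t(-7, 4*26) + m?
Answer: -120 + √10865/4 ≈ -93.941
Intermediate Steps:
m = -120
t(u, o) = √(o² + u²)/4 (t(u, o) = √(u² + o²)/4 = √(o² + u²)/4)
t(-7, 4*26) + m = √((4*26)² + (-7)²)/4 - 120 = √(104² + 49)/4 - 120 = √(10816 + 49)/4 - 120 = √10865/4 - 120 = -120 + √10865/4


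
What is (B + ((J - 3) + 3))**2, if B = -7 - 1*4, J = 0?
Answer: 121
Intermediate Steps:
B = -11 (B = -7 - 4 = -11)
(B + ((J - 3) + 3))**2 = (-11 + ((0 - 3) + 3))**2 = (-11 + (-3 + 3))**2 = (-11 + 0)**2 = (-11)**2 = 121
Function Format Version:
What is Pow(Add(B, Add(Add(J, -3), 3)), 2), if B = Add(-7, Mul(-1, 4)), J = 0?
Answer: 121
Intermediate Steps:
B = -11 (B = Add(-7, -4) = -11)
Pow(Add(B, Add(Add(J, -3), 3)), 2) = Pow(Add(-11, Add(Add(0, -3), 3)), 2) = Pow(Add(-11, Add(-3, 3)), 2) = Pow(Add(-11, 0), 2) = Pow(-11, 2) = 121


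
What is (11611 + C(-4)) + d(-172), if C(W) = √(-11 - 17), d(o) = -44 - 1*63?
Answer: 11504 + 2*I*√7 ≈ 11504.0 + 5.2915*I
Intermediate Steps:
d(o) = -107 (d(o) = -44 - 63 = -107)
C(W) = 2*I*√7 (C(W) = √(-28) = 2*I*√7)
(11611 + C(-4)) + d(-172) = (11611 + 2*I*√7) - 107 = 11504 + 2*I*√7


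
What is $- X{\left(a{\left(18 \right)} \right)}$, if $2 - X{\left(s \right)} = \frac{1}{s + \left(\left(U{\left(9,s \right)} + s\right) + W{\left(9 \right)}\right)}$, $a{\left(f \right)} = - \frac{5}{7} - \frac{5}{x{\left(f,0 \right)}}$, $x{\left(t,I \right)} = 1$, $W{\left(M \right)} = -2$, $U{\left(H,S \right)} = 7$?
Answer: $- \frac{97}{45} \approx -2.1556$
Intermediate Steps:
$a{\left(f \right)} = - \frac{40}{7}$ ($a{\left(f \right)} = - \frac{5}{7} - \frac{5}{1} = \left(-5\right) \frac{1}{7} - 5 = - \frac{5}{7} - 5 = - \frac{40}{7}$)
$X{\left(s \right)} = 2 - \frac{1}{5 + 2 s}$ ($X{\left(s \right)} = 2 - \frac{1}{s + \left(\left(7 + s\right) - 2\right)} = 2 - \frac{1}{s + \left(5 + s\right)} = 2 - \frac{1}{5 + 2 s}$)
$- X{\left(a{\left(18 \right)} \right)} = - \frac{9 + 4 \left(- \frac{40}{7}\right)}{5 + 2 \left(- \frac{40}{7}\right)} = - \frac{9 - \frac{160}{7}}{5 - \frac{80}{7}} = - \frac{-97}{\left(- \frac{45}{7}\right) 7} = - \frac{\left(-7\right) \left(-97\right)}{45 \cdot 7} = \left(-1\right) \frac{97}{45} = - \frac{97}{45}$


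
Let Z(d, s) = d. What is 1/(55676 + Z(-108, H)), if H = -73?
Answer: 1/55568 ≈ 1.7996e-5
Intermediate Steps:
1/(55676 + Z(-108, H)) = 1/(55676 - 108) = 1/55568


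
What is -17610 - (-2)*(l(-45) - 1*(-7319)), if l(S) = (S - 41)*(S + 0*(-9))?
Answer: 4768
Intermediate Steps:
l(S) = S*(-41 + S) (l(S) = (-41 + S)*(S + 0) = (-41 + S)*S = S*(-41 + S))
-17610 - (-2)*(l(-45) - 1*(-7319)) = -17610 - (-2)*(-45*(-41 - 45) - 1*(-7319)) = -17610 - (-2)*(-45*(-86) + 7319) = -17610 - (-2)*(3870 + 7319) = -17610 - (-2)*11189 = -17610 - 1*(-22378) = -17610 + 22378 = 4768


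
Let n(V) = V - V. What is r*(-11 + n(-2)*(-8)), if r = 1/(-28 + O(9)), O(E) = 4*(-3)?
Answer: 11/40 ≈ 0.27500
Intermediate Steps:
n(V) = 0
O(E) = -12
r = -1/40 (r = 1/(-28 - 12) = 1/(-40) = -1/40 ≈ -0.025000)
r*(-11 + n(-2)*(-8)) = -(-11 + 0*(-8))/40 = -(-11 + 0)/40 = -1/40*(-11) = 11/40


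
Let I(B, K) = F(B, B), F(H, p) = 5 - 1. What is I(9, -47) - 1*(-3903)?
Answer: 3907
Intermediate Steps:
F(H, p) = 4
I(B, K) = 4
I(9, -47) - 1*(-3903) = 4 - 1*(-3903) = 4 + 3903 = 3907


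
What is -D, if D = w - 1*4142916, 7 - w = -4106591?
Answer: 36318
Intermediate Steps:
w = 4106598 (w = 7 - 1*(-4106591) = 7 + 4106591 = 4106598)
D = -36318 (D = 4106598 - 1*4142916 = 4106598 - 4142916 = -36318)
-D = -1*(-36318) = 36318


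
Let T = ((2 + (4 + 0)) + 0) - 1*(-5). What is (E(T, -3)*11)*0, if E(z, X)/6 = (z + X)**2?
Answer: 0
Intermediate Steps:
T = 11 (T = ((2 + 4) + 0) + 5 = (6 + 0) + 5 = 6 + 5 = 11)
E(z, X) = 6*(X + z)**2 (E(z, X) = 6*(z + X)**2 = 6*(X + z)**2)
(E(T, -3)*11)*0 = ((6*(-3 + 11)**2)*11)*0 = ((6*8**2)*11)*0 = ((6*64)*11)*0 = (384*11)*0 = 4224*0 = 0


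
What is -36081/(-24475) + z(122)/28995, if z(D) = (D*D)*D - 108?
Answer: 9097281019/141930525 ≈ 64.097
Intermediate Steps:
z(D) = -108 + D**3 (z(D) = D**2*D - 108 = D**3 - 108 = -108 + D**3)
-36081/(-24475) + z(122)/28995 = -36081/(-24475) + (-108 + 122**3)/28995 = -36081*(-1/24475) + (-108 + 1815848)*(1/28995) = 36081/24475 + 1815740*(1/28995) = 36081/24475 + 363148/5799 = 9097281019/141930525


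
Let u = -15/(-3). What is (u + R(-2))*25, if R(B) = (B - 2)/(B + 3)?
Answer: 25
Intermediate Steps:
u = 5 (u = -15*(-1/3) = 5)
R(B) = (-2 + B)/(3 + B)
(u + R(-2))*25 = (5 + (-2 - 2)/(3 - 2))*25 = (5 - 4/1)*25 = (5 + 1*(-4))*25 = (5 - 4)*25 = 1*25 = 25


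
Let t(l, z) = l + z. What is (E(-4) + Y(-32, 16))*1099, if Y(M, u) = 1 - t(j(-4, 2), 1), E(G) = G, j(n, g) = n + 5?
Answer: -5495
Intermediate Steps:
j(n, g) = 5 + n
Y(M, u) = -1 (Y(M, u) = 1 - ((5 - 4) + 1) = 1 - (1 + 1) = 1 - 1*2 = 1 - 2 = -1)
(E(-4) + Y(-32, 16))*1099 = (-4 - 1)*1099 = -5*1099 = -5495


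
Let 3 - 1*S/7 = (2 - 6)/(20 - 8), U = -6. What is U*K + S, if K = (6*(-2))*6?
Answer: 1366/3 ≈ 455.33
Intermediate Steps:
S = 70/3 (S = 21 - 7*(2 - 6)/(20 - 8) = 21 - (-28)/12 = 21 - 7*(-⅓) = 21 + 7/3 = 70/3 ≈ 23.333)
K = -72 (K = -12*6 = -72)
U*K + S = -6*(-72) + 70/3 = 432 + 70/3 = 1366/3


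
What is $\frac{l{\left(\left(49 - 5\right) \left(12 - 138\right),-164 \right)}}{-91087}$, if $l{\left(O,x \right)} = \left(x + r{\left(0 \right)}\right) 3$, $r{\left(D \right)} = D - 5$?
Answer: $\frac{507}{91087} \approx 0.0055661$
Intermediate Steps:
$r{\left(D \right)} = -5 + D$ ($r{\left(D \right)} = D - 5 = -5 + D$)
$l{\left(O,x \right)} = -15 + 3 x$ ($l{\left(O,x \right)} = \left(x + \left(-5 + 0\right)\right) 3 = \left(x - 5\right) 3 = \left(-5 + x\right) 3 = -15 + 3 x$)
$\frac{l{\left(\left(49 - 5\right) \left(12 - 138\right),-164 \right)}}{-91087} = \frac{-15 + 3 \left(-164\right)}{-91087} = \left(-15 - 492\right) \left(- \frac{1}{91087}\right) = \left(-507\right) \left(- \frac{1}{91087}\right) = \frac{507}{91087}$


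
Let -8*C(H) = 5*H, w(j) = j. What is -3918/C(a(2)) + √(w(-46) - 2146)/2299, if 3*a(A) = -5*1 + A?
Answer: -31344/5 + 4*I*√137/2299 ≈ -6268.8 + 0.020365*I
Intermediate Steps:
a(A) = -5/3 + A/3 (a(A) = (-5*1 + A)/3 = (-5 + A)/3 = -5/3 + A/3)
C(H) = -5*H/8
-3918/C(a(2)) + √(w(-46) - 2146)/2299 = -3918*(-8/(5*(-5/3 + (⅓)*2))) + √(-46 - 2146)/2299 = -3918*(-8/(5*(-5/3 + ⅔))) + √(-2192)*(1/2299) = -3918/((-5/8*(-1))) + (4*I*√137)*(1/2299) = -3918/5/8 + 4*I*√137/2299 = -3918*8/5 + 4*I*√137/2299 = -31344/5 + 4*I*√137/2299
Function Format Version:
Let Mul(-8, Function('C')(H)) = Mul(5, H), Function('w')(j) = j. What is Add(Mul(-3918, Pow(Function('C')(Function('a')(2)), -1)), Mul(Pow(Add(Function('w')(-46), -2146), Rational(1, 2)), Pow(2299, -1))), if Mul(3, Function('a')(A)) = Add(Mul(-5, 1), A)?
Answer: Add(Rational(-31344, 5), Mul(Rational(4, 2299), I, Pow(137, Rational(1, 2)))) ≈ Add(-6268.8, Mul(0.020365, I))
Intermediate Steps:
Function('a')(A) = Add(Rational(-5, 3), Mul(Rational(1, 3), A)) (Function('a')(A) = Mul(Rational(1, 3), Add(Mul(-5, 1), A)) = Mul(Rational(1, 3), Add(-5, A)) = Add(Rational(-5, 3), Mul(Rational(1, 3), A)))
Function('C')(H) = Mul(Rational(-5, 8), H) (Function('C')(H) = Mul(Rational(-1, 8), Mul(5, H)) = Mul(Rational(-5, 8), H))
Add(Mul(-3918, Pow(Function('C')(Function('a')(2)), -1)), Mul(Pow(Add(Function('w')(-46), -2146), Rational(1, 2)), Pow(2299, -1))) = Add(Mul(-3918, Pow(Mul(Rational(-5, 8), Add(Rational(-5, 3), Mul(Rational(1, 3), 2))), -1)), Mul(Pow(Add(-46, -2146), Rational(1, 2)), Pow(2299, -1))) = Add(Mul(-3918, Pow(Mul(Rational(-5, 8), Add(Rational(-5, 3), Rational(2, 3))), -1)), Mul(Pow(-2192, Rational(1, 2)), Rational(1, 2299))) = Add(Mul(-3918, Pow(Mul(Rational(-5, 8), -1), -1)), Mul(Mul(4, I, Pow(137, Rational(1, 2))), Rational(1, 2299))) = Add(Mul(-3918, Pow(Rational(5, 8), -1)), Mul(Rational(4, 2299), I, Pow(137, Rational(1, 2)))) = Add(Mul(-3918, Rational(8, 5)), Mul(Rational(4, 2299), I, Pow(137, Rational(1, 2)))) = Add(Rational(-31344, 5), Mul(Rational(4, 2299), I, Pow(137, Rational(1, 2))))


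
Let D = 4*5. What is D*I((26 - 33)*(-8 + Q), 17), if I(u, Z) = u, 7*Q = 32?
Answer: 480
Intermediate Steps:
Q = 32/7 (Q = (⅐)*32 = 32/7 ≈ 4.5714)
D = 20
D*I((26 - 33)*(-8 + Q), 17) = 20*((26 - 33)*(-8 + 32/7)) = 20*(-7*(-24/7)) = 20*24 = 480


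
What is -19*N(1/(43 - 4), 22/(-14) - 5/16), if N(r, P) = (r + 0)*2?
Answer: -38/39 ≈ -0.97436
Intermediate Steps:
N(r, P) = 2*r (N(r, P) = r*2 = 2*r)
-19*N(1/(43 - 4), 22/(-14) - 5/16) = -38/(43 - 4) = -38/39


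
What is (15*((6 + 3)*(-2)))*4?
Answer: -1080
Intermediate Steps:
(15*((6 + 3)*(-2)))*4 = (15*(9*(-2)))*4 = (15*(-18))*4 = -270*4 = -1080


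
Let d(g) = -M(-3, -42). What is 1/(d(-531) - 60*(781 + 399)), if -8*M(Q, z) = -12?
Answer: -2/141603 ≈ -1.4124e-5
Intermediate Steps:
M(Q, z) = 3/2 (M(Q, z) = -⅛*(-12) = 3/2)
d(g) = -3/2 (d(g) = -1*3/2 = -3/2)
1/(d(-531) - 60*(781 + 399)) = 1/(-3/2 - 60*(781 + 399)) = 1/(-3/2 - 60*1180) = 1/(-3/2 - 70800) = 1/(-141603/2) = -2/141603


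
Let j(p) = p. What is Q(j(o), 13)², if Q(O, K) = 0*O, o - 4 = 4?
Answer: 0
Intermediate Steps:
o = 8 (o = 4 + 4 = 8)
Q(O, K) = 0
Q(j(o), 13)² = 0² = 0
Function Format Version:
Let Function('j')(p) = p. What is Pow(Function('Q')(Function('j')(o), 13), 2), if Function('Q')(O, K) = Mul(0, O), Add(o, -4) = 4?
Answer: 0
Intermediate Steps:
o = 8 (o = Add(4, 4) = 8)
Function('Q')(O, K) = 0
Pow(Function('Q')(Function('j')(o), 13), 2) = Pow(0, 2) = 0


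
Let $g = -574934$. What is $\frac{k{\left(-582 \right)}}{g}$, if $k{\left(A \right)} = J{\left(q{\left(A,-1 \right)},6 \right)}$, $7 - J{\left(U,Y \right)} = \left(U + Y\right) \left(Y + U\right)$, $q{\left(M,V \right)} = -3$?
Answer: $\frac{1}{287467} \approx 3.4787 \cdot 10^{-6}$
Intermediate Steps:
$J{\left(U,Y \right)} = 7 - \left(U + Y\right)^{2}$ ($J{\left(U,Y \right)} = 7 - \left(U + Y\right) \left(Y + U\right) = 7 - \left(U + Y\right) \left(U + Y\right) = 7 - \left(U + Y\right)^{2}$)
$k{\left(A \right)} = -2$ ($k{\left(A \right)} = 7 - \left(-3 + 6\right)^{2} = 7 - 3^{2} = 7 - 9 = -2$)
$\frac{k{\left(-582 \right)}}{g} = - \frac{2}{-574934} = \left(-2\right) \left(- \frac{1}{574934}\right) = \frac{1}{287467}$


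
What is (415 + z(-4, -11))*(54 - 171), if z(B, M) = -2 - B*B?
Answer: -46449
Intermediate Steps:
z(B, M) = -2 - B**2
(415 + z(-4, -11))*(54 - 171) = (415 + (-2 - 1*(-4)**2))*(54 - 171) = (415 + (-2 - 1*16))*(-117) = (415 + (-2 - 16))*(-117) = (415 - 18)*(-117) = 397*(-117) = -46449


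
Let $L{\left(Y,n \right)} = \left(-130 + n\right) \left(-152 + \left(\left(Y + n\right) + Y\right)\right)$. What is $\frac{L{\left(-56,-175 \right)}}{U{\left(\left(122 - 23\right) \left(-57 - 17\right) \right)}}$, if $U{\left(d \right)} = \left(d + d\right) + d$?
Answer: $- \frac{133895}{21978} \approx -6.0922$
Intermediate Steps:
$U{\left(d \right)} = 3 d$ ($U{\left(d \right)} = 2 d + d = 3 d$)
$L{\left(Y,n \right)} = \left(-130 + n\right) \left(-152 + n + 2 Y\right)$ ($L{\left(Y,n \right)} = \left(-130 + n\right) \left(-152 + \left(n + 2 Y\right)\right) = \left(-130 + n\right) \left(-152 + n + 2 Y\right)$)
$\frac{L{\left(-56,-175 \right)}}{U{\left(\left(122 - 23\right) \left(-57 - 17\right) \right)}} = \frac{19760 + \left(-175\right)^{2} - -49350 - -14560 + 2 \left(-56\right) \left(-175\right)}{3 \left(122 - 23\right) \left(-57 - 17\right)} = \frac{19760 + 30625 + 49350 + 14560 + 19600}{3 \cdot 99 \left(-74\right)} = \frac{133895}{3 \left(-7326\right)} = \frac{133895}{-21978} = 133895 \left(- \frac{1}{21978}\right) = - \frac{133895}{21978}$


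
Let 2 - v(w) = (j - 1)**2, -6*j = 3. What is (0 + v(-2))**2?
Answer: 1/16 ≈ 0.062500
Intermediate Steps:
j = -1/2 (j = -1/6*3 = -1/2 ≈ -0.50000)
v(w) = -1/4 (v(w) = 2 - (-1/2 - 1)**2 = 2 - (-3/2)**2 = 2 - 1*9/4 = 2 - 9/4 = -1/4)
(0 + v(-2))**2 = (0 - 1/4)**2 = (-1/4)**2 = 1/16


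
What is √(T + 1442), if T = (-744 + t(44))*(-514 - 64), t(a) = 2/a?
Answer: 15*√232023/11 ≈ 656.85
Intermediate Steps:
T = 4730063/11 (T = (-744 + 2/44)*(-514 - 64) = (-744 + 2*(1/44))*(-578) = (-744 + 1/22)*(-578) = -16367/22*(-578) = 4730063/11 ≈ 4.3001e+5)
√(T + 1442) = √(4730063/11 + 1442) = √(4745925/11) = 15*√232023/11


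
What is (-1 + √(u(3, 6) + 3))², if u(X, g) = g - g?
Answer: (1 - √3)² ≈ 0.53590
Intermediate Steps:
u(X, g) = 0
(-1 + √(u(3, 6) + 3))² = (-1 + √(0 + 3))² = (-1 + √3)²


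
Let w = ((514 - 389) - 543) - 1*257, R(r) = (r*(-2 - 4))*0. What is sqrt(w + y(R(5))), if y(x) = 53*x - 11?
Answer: 7*I*sqrt(14) ≈ 26.192*I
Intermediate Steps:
R(r) = 0 (R(r) = (r*(-6))*0 = -6*r*0 = 0)
y(x) = -11 + 53*x
w = -675 (w = (125 - 543) - 257 = -418 - 257 = -675)
sqrt(w + y(R(5))) = sqrt(-675 + (-11 + 53*0)) = sqrt(-675 + (-11 + 0)) = sqrt(-675 - 11) = sqrt(-686) = 7*I*sqrt(14)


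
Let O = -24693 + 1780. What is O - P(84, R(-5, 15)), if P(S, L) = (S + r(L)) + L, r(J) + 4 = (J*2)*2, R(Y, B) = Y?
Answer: -22968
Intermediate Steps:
r(J) = -4 + 4*J (r(J) = -4 + (J*2)*2 = -4 + (2*J)*2 = -4 + 4*J)
O = -22913
P(S, L) = -4 + S + 5*L (P(S, L) = (S + (-4 + 4*L)) + L = (-4 + S + 4*L) + L = -4 + S + 5*L)
O - P(84, R(-5, 15)) = -22913 - (-4 + 84 + 5*(-5)) = -22913 - (-4 + 84 - 25) = -22913 - 1*55 = -22913 - 55 = -22968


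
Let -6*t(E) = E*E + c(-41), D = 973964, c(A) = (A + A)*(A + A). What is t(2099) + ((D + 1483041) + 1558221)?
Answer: 19678831/6 ≈ 3.2798e+6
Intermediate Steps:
c(A) = 4*A² (c(A) = (2*A)*(2*A) = 4*A²)
t(E) = -3362/3 - E²/6 (t(E) = -(E*E + 4*(-41)²)/6 = -(E² + 4*1681)/6 = -(E² + 6724)/6 = -(6724 + E²)/6 = -3362/3 - E²/6)
t(2099) + ((D + 1483041) + 1558221) = (-3362/3 - ⅙*2099²) + ((973964 + 1483041) + 1558221) = (-3362/3 - ⅙*4405801) + (2457005 + 1558221) = (-3362/3 - 4405801/6) + 4015226 = -4412525/6 + 4015226 = 19678831/6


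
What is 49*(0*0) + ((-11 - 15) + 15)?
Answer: -11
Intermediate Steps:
49*(0*0) + ((-11 - 15) + 15) = 49*0 + (-26 + 15) = 0 - 11 = -11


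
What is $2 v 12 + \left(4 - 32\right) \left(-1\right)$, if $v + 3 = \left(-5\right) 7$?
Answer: $-884$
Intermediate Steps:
$v = -38$ ($v = -3 - 35 = -38$)
$2 v 12 + \left(4 - 32\right) \left(-1\right) = 2 \left(-38\right) 12 + \left(4 - 32\right) \left(-1\right) = \left(-76\right) 12 - -28 = -912 + 28 = -884$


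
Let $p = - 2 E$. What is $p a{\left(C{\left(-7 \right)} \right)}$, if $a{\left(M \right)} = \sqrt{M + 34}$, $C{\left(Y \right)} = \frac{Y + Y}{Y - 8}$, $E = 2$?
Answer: $- \frac{8 \sqrt{1965}}{15} \approx -23.642$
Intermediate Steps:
$C{\left(Y \right)} = \frac{2 Y}{-8 + Y}$
$a{\left(M \right)} = \sqrt{34 + M}$
$p = -4$ ($p = \left(-2\right) 2 = -4$)
$p a{\left(C{\left(-7 \right)} \right)} = - 4 \sqrt{34 + 2 \left(-7\right) \frac{1}{-8 - 7}} = - 4 \sqrt{34 + 2 \left(-7\right) \frac{1}{-15}} = - 4 \sqrt{34 + 2 \left(-7\right) \left(- \frac{1}{15}\right)} = - 4 \sqrt{34 + \frac{14}{15}} = - 4 \sqrt{\frac{524}{15}} = - 4 \frac{2 \sqrt{1965}}{15} = - \frac{8 \sqrt{1965}}{15}$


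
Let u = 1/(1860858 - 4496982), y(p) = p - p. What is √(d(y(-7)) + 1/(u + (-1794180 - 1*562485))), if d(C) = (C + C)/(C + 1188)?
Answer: 2*I*√4094204494993959291/6212461166461 ≈ 0.00065141*I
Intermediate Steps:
y(p) = 0
d(C) = 2*C/(1188 + C) (d(C) = (2*C)/(1188 + C) = 2*C/(1188 + C))
u = -1/2636124 (u = 1/(-2636124) = -1/2636124 ≈ -3.7934e-7)
√(d(y(-7)) + 1/(u + (-1794180 - 1*562485))) = √(2*0/(1188 + 0) + 1/(-1/2636124 + (-1794180 - 1*562485))) = √(2*0/1188 + 1/(-1/2636124 + (-1794180 - 562485))) = √(2*0*(1/1188) + 1/(-1/2636124 - 2356665)) = √(0 + 1/(-6212461166461/2636124)) = √(0 - 2636124/6212461166461) = √(-2636124/6212461166461) = 2*I*√4094204494993959291/6212461166461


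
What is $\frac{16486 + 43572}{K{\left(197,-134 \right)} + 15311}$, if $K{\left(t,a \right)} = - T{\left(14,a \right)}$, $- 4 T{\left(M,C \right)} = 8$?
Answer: $\frac{60058}{15313} \approx 3.922$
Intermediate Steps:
$T{\left(M,C \right)} = -2$ ($T{\left(M,C \right)} = \left(- \frac{1}{4}\right) 8 = -2$)
$K{\left(t,a \right)} = 2$ ($K{\left(t,a \right)} = \left(-1\right) \left(-2\right) = 2$)
$\frac{16486 + 43572}{K{\left(197,-134 \right)} + 15311} = \frac{16486 + 43572}{2 + 15311} = \frac{60058}{15313}$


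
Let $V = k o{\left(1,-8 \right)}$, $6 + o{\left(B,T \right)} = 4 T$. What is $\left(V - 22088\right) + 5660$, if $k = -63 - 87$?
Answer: $-10728$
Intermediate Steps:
$o{\left(B,T \right)} = -6 + 4 T$
$k = -150$ ($k = -63 - 87 = -150$)
$V = 5700$ ($V = - 150 \left(-6 + 4 \left(-8\right)\right) = - 150 \left(-6 - 32\right) = \left(-150\right) \left(-38\right) = 5700$)
$\left(V - 22088\right) + 5660 = \left(5700 - 22088\right) + 5660 = -16388 + 5660 = -10728$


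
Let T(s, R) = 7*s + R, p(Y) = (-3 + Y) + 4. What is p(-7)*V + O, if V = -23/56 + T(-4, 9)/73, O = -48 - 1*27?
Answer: -145071/2044 ≈ -70.974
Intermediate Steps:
p(Y) = 1 + Y
T(s, R) = R + 7*s
O = -75 (O = -48 - 27 = -75)
V = -2743/4088 (V = -23/56 + (9 + 7*(-4))/73 = -23*1/56 + (9 - 28)*(1/73) = -23/56 - 19*1/73 = -23/56 - 19/73 = -2743/4088 ≈ -0.67099)
p(-7)*V + O = (1 - 7)*(-2743/4088) - 75 = -6*(-2743/4088) - 75 = 8229/2044 - 75 = -145071/2044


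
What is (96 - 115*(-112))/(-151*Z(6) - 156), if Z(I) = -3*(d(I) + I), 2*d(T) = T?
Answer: 12976/3921 ≈ 3.3094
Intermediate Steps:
d(T) = T/2
Z(I) = -9*I/2 (Z(I) = -3*(I/2 + I) = -9*I/2)
(96 - 115*(-112))/(-151*Z(6) - 156) = (96 - 115*(-112))/(-(-1359)*6/2 - 156) = (96 + 12880)/(-151*(-27) - 156) = 12976/(4077 - 156) = 12976/3921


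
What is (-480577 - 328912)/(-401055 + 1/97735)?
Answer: 79115407415/39197110424 ≈ 2.0184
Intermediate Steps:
(-480577 - 328912)/(-401055 + 1/97735) = -809489/(-401055 + 1/97735) = -809489/(-39197110424/97735) = -809489*(-97735/39197110424) = 79115407415/39197110424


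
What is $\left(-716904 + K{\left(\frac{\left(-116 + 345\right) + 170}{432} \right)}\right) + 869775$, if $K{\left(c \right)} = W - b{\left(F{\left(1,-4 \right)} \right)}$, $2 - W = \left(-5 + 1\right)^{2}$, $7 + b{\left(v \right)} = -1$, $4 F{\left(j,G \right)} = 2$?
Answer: $152865$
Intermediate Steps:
$F{\left(j,G \right)} = \frac{1}{2}$ ($F{\left(j,G \right)} = \frac{1}{4} \cdot 2 = \frac{1}{2}$)
$b{\left(v \right)} = -8$ ($b{\left(v \right)} = -7 - 1 = -8$)
$W = -14$ ($W = 2 - \left(-5 + 1\right)^{2} = 2 - \left(-4\right)^{2} = 2 - 16 = -14$)
$K{\left(c \right)} = -6$ ($K{\left(c \right)} = -14 - -8 = -14 + 8 = -6$)
$\left(-716904 + K{\left(\frac{\left(-116 + 345\right) + 170}{432} \right)}\right) + 869775 = \left(-716904 - 6\right) + 869775 = -716910 + 869775 = 152865$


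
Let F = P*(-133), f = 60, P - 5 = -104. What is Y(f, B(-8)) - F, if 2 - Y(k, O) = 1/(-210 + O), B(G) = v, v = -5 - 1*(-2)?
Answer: -2804144/213 ≈ -13165.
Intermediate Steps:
P = -99 (P = 5 - 104 = -99)
v = -3 (v = -5 + 2 = -3)
B(G) = -3
Y(k, O) = 2 - 1/(-210 + O)
F = 13167 (F = -99*(-133) = 13167)
Y(f, B(-8)) - F = (-421 + 2*(-3))/(-210 - 3) - 1*13167 = (-421 - 6)/(-213) - 13167 = -1/213*(-427) - 13167 = 427/213 - 13167 = -2804144/213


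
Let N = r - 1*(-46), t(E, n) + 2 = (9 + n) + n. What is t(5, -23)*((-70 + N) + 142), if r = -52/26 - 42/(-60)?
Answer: -45513/10 ≈ -4551.3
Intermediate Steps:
t(E, n) = 7 + 2*n (t(E, n) = -2 + ((9 + n) + n) = -2 + (9 + 2*n) = 7 + 2*n)
r = -13/10 (r = -52*1/26 - 42*(-1/60) = -2 + 7/10 = -13/10 ≈ -1.3000)
N = 447/10 (N = -13/10 - 1*(-46) = -13/10 + 46 = 447/10 ≈ 44.700)
t(5, -23)*((-70 + N) + 142) = (7 + 2*(-23))*((-70 + 447/10) + 142) = (7 - 46)*(-253/10 + 142) = -39*1167/10 = -45513/10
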